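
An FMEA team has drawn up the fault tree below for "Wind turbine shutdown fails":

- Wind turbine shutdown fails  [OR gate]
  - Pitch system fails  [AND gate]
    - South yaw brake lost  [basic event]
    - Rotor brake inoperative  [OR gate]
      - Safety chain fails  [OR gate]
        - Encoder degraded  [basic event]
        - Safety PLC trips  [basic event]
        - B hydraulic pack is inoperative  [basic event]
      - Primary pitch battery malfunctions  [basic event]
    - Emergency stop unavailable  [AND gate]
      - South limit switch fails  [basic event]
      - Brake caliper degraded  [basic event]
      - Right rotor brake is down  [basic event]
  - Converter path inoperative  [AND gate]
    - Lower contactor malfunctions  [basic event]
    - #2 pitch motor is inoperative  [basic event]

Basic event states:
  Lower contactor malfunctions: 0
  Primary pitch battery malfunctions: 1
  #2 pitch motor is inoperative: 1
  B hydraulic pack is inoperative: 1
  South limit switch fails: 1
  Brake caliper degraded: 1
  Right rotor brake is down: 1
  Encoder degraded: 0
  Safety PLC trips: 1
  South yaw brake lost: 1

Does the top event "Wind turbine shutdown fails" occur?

Safety chain fails [OR]: Encoder degraded=not, Safety PLC trips=occurs, B hydraulic pack is inoperative=occurs → at least one input occurs → occurs.
Rotor brake inoperative [OR]: Safety chain fails=occurs, Primary pitch battery malfunctions=occurs → at least one input occurs → occurs.
Emergency stop unavailable [AND]: South limit switch fails=occurs, Brake caliper degraded=occurs, Right rotor brake is down=occurs → all inputs occur → occurs.
Pitch system fails [AND]: South yaw brake lost=occurs, Rotor brake inoperative=occurs, Emergency stop unavailable=occurs → all inputs occur → occurs.
Converter path inoperative [AND]: Lower contactor malfunctions=not, #2 pitch motor is inoperative=occurs → not all inputs occur → does not occur.
Wind turbine shutdown fails [OR]: Pitch system fails=occurs, Converter path inoperative=not → at least one input occurs → occurs.

Yes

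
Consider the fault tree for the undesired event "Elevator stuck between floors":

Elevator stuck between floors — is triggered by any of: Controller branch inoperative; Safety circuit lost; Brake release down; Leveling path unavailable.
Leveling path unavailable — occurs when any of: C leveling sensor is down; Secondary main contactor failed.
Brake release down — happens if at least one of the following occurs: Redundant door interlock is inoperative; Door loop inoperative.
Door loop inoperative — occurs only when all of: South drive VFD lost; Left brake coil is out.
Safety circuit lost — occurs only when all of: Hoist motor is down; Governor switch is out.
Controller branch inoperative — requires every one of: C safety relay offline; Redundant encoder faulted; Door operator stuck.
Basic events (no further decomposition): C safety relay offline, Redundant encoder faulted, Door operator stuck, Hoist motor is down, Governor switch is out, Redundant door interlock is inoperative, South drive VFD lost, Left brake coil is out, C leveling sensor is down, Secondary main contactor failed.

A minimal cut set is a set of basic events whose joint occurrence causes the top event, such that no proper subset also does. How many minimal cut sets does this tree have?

Controller branch inoperative [AND]: one cut set from each child combined → 1 × 1 × 1 = 1 cut set(s).
Safety circuit lost [AND]: one cut set from each child combined → 1 × 1 = 1 cut set(s).
Door loop inoperative [AND]: one cut set from each child combined → 1 × 1 = 1 cut set(s).
Brake release down [OR]: union of children's cut sets → 2 cut set(s).
Leveling path unavailable [OR]: union of children's cut sets → 2 cut set(s).
Elevator stuck between floors [OR]: union of children's cut sets → 6 cut set(s).
Minimal cut sets: {C safety relay offline, Door operator stuck, Redundant encoder faulted}; {Governor switch is out, Hoist motor is down}; {Redundant door interlock is inoperative}; {Left brake coil is out, South drive VFD lost}; {C leveling sensor is down}; {Secondary main contactor failed}.

6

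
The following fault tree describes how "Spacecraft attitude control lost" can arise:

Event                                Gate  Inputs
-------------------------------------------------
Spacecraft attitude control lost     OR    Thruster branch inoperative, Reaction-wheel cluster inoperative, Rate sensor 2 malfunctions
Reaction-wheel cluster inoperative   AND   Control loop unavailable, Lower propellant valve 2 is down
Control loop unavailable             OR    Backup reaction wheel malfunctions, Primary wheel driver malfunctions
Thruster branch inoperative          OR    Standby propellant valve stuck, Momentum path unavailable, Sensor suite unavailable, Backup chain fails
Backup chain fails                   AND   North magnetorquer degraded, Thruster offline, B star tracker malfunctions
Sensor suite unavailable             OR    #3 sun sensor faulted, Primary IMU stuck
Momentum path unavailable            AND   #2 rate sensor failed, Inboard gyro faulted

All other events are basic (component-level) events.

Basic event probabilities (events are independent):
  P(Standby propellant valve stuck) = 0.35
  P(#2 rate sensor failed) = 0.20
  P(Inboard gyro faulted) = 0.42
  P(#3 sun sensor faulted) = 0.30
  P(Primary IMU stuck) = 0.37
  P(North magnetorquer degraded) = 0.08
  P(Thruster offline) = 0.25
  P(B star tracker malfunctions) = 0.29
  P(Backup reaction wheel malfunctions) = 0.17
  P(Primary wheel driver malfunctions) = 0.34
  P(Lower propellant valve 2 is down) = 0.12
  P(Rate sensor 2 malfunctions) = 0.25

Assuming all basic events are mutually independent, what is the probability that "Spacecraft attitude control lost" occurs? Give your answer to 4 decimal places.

P(Momentum path unavailable) [AND] = 0.20 × 0.42 = 0.084000
P(Sensor suite unavailable) [OR] = 1 − (1−0.30) × (1−0.37) = 0.559000
P(Backup chain fails) [AND] = 0.08 × 0.25 × 0.29 = 0.005800
P(Thruster branch inoperative) [OR] = 1 − (1−0.35) × (1−0.084000) × (1−0.559000) × (1−0.005800) = 0.738952
P(Control loop unavailable) [OR] = 1 − (1−0.17) × (1−0.34) = 0.452200
P(Reaction-wheel cluster inoperative) [AND] = 0.452200 × 0.12 = 0.054264
P(Spacecraft attitude control lost) [OR] = 1 − (1−0.738952) × (1−0.054264) × (1−0.25) = 0.814838
Rounded to 4 decimal places: P(Spacecraft attitude control lost) ≈ 0.8148.

0.8148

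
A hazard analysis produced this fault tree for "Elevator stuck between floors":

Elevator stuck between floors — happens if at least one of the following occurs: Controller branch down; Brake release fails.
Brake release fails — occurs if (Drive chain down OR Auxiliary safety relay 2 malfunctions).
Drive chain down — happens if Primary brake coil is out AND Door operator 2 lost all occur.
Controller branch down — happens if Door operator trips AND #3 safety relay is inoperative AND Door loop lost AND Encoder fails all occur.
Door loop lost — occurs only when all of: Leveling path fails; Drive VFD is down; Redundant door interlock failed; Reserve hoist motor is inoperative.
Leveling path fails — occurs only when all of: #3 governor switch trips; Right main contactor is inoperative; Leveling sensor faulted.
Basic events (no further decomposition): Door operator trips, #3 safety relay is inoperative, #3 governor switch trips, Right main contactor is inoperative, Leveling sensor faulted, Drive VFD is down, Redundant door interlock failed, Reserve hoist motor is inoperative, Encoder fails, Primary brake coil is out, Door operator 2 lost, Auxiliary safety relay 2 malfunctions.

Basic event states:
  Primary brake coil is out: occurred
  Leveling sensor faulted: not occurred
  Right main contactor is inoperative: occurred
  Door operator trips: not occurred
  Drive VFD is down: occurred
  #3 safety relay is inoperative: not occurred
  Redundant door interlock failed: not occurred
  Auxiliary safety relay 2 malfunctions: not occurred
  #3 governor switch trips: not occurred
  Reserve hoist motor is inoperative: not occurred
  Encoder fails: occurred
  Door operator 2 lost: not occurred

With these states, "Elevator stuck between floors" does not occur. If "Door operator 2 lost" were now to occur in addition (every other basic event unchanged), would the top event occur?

Counterfactual: set "Door operator 2 lost" to occurred.
Leveling path fails [AND]: #3 governor switch trips=not, Right main contactor is inoperative=occurs, Leveling sensor faulted=not → not all inputs occur → does not occur.
Door loop lost [AND]: Leveling path fails=not, Drive VFD is down=occurs, Redundant door interlock failed=not, Reserve hoist motor is inoperative=not → not all inputs occur → does not occur.
Controller branch down [AND]: Door operator trips=not, #3 safety relay is inoperative=not, Door loop lost=not, Encoder fails=occurs → not all inputs occur → does not occur.
Drive chain down [AND]: Primary brake coil is out=occurs, Door operator 2 lost=occurs → all inputs occur → occurs.
Brake release fails [OR]: Drive chain down=occurs, Auxiliary safety relay 2 malfunctions=not → at least one input occurs → occurs.
Elevator stuck between floors [OR]: Controller branch down=not, Brake release fails=occurs → at least one input occurs → occurs.

Yes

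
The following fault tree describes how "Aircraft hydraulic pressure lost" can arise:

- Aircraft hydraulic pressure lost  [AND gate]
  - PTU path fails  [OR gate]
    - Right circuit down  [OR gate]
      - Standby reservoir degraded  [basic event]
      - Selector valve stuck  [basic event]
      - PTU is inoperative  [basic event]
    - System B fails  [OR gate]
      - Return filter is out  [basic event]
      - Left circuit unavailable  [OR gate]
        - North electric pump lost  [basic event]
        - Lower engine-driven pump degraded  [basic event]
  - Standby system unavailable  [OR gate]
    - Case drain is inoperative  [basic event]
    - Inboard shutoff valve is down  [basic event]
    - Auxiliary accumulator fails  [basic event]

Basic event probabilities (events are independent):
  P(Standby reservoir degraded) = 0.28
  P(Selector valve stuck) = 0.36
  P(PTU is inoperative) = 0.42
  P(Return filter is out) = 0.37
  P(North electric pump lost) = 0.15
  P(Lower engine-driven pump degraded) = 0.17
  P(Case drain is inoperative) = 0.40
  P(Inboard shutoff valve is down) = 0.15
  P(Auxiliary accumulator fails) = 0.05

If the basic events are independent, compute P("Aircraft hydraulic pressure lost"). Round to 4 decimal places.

0.4543

P(Right circuit down) [OR] = 1 − (1−0.28) × (1−0.36) × (1−0.42) = 0.732736
P(Left circuit unavailable) [OR] = 1 − (1−0.15) × (1−0.17) = 0.294500
P(System B fails) [OR] = 1 − (1−0.37) × (1−0.294500) = 0.555535
P(PTU path fails) [OR] = 1 − (1−0.732736) × (1−0.555535) = 0.881211
P(Standby system unavailable) [OR] = 1 − (1−0.40) × (1−0.15) × (1−0.05) = 0.515500
P(Aircraft hydraulic pressure lost) [AND] = 0.881211 × 0.515500 = 0.454264
Rounded to 4 decimal places: P(Aircraft hydraulic pressure lost) ≈ 0.4543.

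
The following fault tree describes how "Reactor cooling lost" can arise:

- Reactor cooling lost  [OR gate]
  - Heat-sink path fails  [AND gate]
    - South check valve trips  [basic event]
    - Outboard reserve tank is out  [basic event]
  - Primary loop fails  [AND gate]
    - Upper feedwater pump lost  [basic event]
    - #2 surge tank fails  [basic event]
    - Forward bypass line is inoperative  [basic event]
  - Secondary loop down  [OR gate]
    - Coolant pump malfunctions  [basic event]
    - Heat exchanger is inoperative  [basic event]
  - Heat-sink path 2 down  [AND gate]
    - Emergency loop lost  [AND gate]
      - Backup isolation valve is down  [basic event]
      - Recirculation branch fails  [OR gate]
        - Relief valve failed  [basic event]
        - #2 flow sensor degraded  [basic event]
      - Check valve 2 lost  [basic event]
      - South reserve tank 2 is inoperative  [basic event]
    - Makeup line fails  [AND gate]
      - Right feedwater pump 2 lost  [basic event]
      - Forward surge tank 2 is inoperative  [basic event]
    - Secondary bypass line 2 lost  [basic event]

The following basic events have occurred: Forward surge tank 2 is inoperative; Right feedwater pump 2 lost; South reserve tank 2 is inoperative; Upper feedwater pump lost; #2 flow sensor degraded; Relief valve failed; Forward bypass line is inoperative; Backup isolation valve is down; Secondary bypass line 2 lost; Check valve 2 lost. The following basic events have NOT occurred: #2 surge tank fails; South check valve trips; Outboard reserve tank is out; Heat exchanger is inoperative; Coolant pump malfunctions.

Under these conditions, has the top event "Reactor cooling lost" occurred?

Heat-sink path fails [AND]: South check valve trips=not, Outboard reserve tank is out=not → not all inputs occur → does not occur.
Primary loop fails [AND]: Upper feedwater pump lost=occurs, #2 surge tank fails=not, Forward bypass line is inoperative=occurs → not all inputs occur → does not occur.
Secondary loop down [OR]: Coolant pump malfunctions=not, Heat exchanger is inoperative=not → no input occurs → does not occur.
Recirculation branch fails [OR]: Relief valve failed=occurs, #2 flow sensor degraded=occurs → at least one input occurs → occurs.
Emergency loop lost [AND]: Backup isolation valve is down=occurs, Recirculation branch fails=occurs, Check valve 2 lost=occurs, South reserve tank 2 is inoperative=occurs → all inputs occur → occurs.
Makeup line fails [AND]: Right feedwater pump 2 lost=occurs, Forward surge tank 2 is inoperative=occurs → all inputs occur → occurs.
Heat-sink path 2 down [AND]: Emergency loop lost=occurs, Makeup line fails=occurs, Secondary bypass line 2 lost=occurs → all inputs occur → occurs.
Reactor cooling lost [OR]: Heat-sink path fails=not, Primary loop fails=not, Secondary loop down=not, Heat-sink path 2 down=occurs → at least one input occurs → occurs.

Yes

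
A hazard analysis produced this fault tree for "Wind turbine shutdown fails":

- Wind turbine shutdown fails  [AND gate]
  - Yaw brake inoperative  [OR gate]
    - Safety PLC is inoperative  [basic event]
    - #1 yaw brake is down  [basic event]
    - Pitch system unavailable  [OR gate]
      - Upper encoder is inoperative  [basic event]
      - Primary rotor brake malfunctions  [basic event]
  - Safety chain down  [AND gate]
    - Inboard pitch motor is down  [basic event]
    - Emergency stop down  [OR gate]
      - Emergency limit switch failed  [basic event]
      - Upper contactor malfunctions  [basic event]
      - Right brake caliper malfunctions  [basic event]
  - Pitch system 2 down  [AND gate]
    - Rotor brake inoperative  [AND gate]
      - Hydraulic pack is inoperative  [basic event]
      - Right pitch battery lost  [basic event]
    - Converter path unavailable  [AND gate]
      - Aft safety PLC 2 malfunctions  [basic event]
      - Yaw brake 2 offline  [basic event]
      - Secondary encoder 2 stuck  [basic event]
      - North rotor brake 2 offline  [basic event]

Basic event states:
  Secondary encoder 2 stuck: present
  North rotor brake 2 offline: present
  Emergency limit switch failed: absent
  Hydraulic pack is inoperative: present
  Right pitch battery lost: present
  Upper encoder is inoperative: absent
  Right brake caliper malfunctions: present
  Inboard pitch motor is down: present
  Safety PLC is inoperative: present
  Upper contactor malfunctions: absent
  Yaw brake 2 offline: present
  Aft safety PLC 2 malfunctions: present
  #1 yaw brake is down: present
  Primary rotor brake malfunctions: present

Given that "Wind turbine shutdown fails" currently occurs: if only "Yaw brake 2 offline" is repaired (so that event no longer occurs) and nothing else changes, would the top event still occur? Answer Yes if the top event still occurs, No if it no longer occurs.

No

Counterfactual: set "Yaw brake 2 offline" to not occurred.
Pitch system unavailable [OR]: Upper encoder is inoperative=not, Primary rotor brake malfunctions=occurs → at least one input occurs → occurs.
Yaw brake inoperative [OR]: Safety PLC is inoperative=occurs, #1 yaw brake is down=occurs, Pitch system unavailable=occurs → at least one input occurs → occurs.
Emergency stop down [OR]: Emergency limit switch failed=not, Upper contactor malfunctions=not, Right brake caliper malfunctions=occurs → at least one input occurs → occurs.
Safety chain down [AND]: Inboard pitch motor is down=occurs, Emergency stop down=occurs → all inputs occur → occurs.
Rotor brake inoperative [AND]: Hydraulic pack is inoperative=occurs, Right pitch battery lost=occurs → all inputs occur → occurs.
Converter path unavailable [AND]: Aft safety PLC 2 malfunctions=occurs, Yaw brake 2 offline=not, Secondary encoder 2 stuck=occurs, North rotor brake 2 offline=occurs → not all inputs occur → does not occur.
Pitch system 2 down [AND]: Rotor brake inoperative=occurs, Converter path unavailable=not → not all inputs occur → does not occur.
Wind turbine shutdown fails [AND]: Yaw brake inoperative=occurs, Safety chain down=occurs, Pitch system 2 down=not → not all inputs occur → does not occur.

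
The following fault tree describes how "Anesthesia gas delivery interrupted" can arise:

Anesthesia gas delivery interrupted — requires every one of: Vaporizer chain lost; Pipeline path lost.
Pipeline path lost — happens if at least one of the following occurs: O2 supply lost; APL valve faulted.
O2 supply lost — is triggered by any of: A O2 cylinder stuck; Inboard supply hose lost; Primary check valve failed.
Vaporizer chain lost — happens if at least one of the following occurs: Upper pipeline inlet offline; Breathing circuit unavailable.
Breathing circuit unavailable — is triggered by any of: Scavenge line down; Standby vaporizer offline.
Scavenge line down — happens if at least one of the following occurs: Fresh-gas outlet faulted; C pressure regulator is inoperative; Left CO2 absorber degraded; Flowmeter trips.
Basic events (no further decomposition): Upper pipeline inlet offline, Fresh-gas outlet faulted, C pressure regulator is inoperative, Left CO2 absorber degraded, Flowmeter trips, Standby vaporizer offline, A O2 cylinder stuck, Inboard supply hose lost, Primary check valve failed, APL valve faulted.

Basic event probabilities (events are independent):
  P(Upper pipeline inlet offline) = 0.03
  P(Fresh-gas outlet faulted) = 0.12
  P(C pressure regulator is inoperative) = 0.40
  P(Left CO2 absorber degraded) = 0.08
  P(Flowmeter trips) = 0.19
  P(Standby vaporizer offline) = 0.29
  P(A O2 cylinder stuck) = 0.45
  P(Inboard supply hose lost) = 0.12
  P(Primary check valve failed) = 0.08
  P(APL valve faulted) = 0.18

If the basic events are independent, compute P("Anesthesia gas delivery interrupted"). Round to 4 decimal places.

P(Scavenge line down) [OR] = 1 − (1−0.12) × (1−0.40) × (1−0.08) × (1−0.19) = 0.606534
P(Breathing circuit unavailable) [OR] = 1 − (1−0.606534) × (1−0.29) = 0.720639
P(Vaporizer chain lost) [OR] = 1 − (1−0.03) × (1−0.720639) = 0.729020
P(O2 supply lost) [OR] = 1 − (1−0.45) × (1−0.12) × (1−0.08) = 0.554720
P(Pipeline path lost) [OR] = 1 − (1−0.554720) × (1−0.18) = 0.634870
P(Anesthesia gas delivery interrupted) [AND] = 0.729020 × 0.634870 = 0.462833
Rounded to 4 decimal places: P(Anesthesia gas delivery interrupted) ≈ 0.4628.

0.4628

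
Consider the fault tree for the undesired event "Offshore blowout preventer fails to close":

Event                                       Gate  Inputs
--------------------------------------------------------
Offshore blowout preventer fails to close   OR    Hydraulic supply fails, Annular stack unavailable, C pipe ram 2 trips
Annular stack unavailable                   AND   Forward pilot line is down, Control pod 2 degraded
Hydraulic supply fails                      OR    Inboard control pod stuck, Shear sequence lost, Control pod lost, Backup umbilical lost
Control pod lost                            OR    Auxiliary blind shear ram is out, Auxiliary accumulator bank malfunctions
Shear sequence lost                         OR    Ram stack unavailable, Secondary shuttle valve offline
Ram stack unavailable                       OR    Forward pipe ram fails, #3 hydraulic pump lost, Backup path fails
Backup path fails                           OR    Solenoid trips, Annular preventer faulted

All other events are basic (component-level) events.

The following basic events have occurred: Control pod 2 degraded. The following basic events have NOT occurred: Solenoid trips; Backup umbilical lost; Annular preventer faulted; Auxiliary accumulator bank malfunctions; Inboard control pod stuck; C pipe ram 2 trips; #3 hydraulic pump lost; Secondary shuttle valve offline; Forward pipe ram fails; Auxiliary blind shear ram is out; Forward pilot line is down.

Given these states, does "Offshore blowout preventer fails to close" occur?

No

Backup path fails [OR]: Solenoid trips=not, Annular preventer faulted=not → no input occurs → does not occur.
Ram stack unavailable [OR]: Forward pipe ram fails=not, #3 hydraulic pump lost=not, Backup path fails=not → no input occurs → does not occur.
Shear sequence lost [OR]: Ram stack unavailable=not, Secondary shuttle valve offline=not → no input occurs → does not occur.
Control pod lost [OR]: Auxiliary blind shear ram is out=not, Auxiliary accumulator bank malfunctions=not → no input occurs → does not occur.
Hydraulic supply fails [OR]: Inboard control pod stuck=not, Shear sequence lost=not, Control pod lost=not, Backup umbilical lost=not → no input occurs → does not occur.
Annular stack unavailable [AND]: Forward pilot line is down=not, Control pod 2 degraded=occurs → not all inputs occur → does not occur.
Offshore blowout preventer fails to close [OR]: Hydraulic supply fails=not, Annular stack unavailable=not, C pipe ram 2 trips=not → no input occurs → does not occur.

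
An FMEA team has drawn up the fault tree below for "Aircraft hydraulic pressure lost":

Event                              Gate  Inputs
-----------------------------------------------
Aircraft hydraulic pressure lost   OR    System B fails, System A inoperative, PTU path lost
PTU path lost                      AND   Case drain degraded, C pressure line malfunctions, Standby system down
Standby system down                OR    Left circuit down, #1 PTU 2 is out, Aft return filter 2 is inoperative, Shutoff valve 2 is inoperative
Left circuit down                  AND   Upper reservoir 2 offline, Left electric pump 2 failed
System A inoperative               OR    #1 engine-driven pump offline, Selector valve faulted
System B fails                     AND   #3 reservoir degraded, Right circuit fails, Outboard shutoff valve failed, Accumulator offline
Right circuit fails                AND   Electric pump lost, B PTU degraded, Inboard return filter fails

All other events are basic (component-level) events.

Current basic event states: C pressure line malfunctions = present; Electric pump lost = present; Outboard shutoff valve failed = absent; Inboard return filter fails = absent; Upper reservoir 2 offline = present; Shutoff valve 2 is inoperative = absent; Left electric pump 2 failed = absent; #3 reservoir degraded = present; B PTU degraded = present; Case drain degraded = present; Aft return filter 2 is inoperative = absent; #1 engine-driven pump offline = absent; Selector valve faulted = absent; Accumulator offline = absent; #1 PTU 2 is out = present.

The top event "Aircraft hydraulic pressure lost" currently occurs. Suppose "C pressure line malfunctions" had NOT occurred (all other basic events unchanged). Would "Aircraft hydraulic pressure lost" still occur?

No

Counterfactual: set "C pressure line malfunctions" to not occurred.
Right circuit fails [AND]: Electric pump lost=occurs, B PTU degraded=occurs, Inboard return filter fails=not → not all inputs occur → does not occur.
System B fails [AND]: #3 reservoir degraded=occurs, Right circuit fails=not, Outboard shutoff valve failed=not, Accumulator offline=not → not all inputs occur → does not occur.
System A inoperative [OR]: #1 engine-driven pump offline=not, Selector valve faulted=not → no input occurs → does not occur.
Left circuit down [AND]: Upper reservoir 2 offline=occurs, Left electric pump 2 failed=not → not all inputs occur → does not occur.
Standby system down [OR]: Left circuit down=not, #1 PTU 2 is out=occurs, Aft return filter 2 is inoperative=not, Shutoff valve 2 is inoperative=not → at least one input occurs → occurs.
PTU path lost [AND]: Case drain degraded=occurs, C pressure line malfunctions=not, Standby system down=occurs → not all inputs occur → does not occur.
Aircraft hydraulic pressure lost [OR]: System B fails=not, System A inoperative=not, PTU path lost=not → no input occurs → does not occur.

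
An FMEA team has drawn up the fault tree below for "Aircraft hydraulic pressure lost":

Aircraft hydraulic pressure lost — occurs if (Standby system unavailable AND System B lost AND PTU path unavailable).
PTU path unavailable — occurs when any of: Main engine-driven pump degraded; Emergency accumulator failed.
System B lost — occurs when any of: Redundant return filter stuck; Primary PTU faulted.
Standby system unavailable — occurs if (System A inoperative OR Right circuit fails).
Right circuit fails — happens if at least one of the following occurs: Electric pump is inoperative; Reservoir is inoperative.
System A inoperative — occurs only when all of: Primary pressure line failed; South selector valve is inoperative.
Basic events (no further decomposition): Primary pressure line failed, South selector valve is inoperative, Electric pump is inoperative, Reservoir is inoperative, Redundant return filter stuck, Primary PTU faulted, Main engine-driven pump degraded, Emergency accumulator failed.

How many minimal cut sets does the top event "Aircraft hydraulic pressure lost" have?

System A inoperative [AND]: one cut set from each child combined → 1 × 1 = 1 cut set(s).
Right circuit fails [OR]: union of children's cut sets → 2 cut set(s).
Standby system unavailable [OR]: union of children's cut sets → 3 cut set(s).
System B lost [OR]: union of children's cut sets → 2 cut set(s).
PTU path unavailable [OR]: union of children's cut sets → 2 cut set(s).
Aircraft hydraulic pressure lost [AND]: one cut set from each child combined → 3 × 2 × 2 = 12 cut set(s).

12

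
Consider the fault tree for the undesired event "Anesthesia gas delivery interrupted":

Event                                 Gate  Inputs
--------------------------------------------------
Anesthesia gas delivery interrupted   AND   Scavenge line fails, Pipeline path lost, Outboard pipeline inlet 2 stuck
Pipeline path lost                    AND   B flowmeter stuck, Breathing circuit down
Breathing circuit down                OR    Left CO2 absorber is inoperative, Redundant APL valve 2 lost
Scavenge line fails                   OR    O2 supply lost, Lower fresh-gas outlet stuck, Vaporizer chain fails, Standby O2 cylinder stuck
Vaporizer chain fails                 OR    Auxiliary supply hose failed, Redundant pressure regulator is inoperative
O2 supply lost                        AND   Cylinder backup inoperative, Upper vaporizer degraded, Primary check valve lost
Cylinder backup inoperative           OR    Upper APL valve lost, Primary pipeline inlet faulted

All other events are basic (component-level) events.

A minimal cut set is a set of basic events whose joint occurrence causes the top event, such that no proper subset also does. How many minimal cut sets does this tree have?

Cylinder backup inoperative [OR]: union of children's cut sets → 2 cut set(s).
O2 supply lost [AND]: one cut set from each child combined → 2 × 1 × 1 = 2 cut set(s).
Vaporizer chain fails [OR]: union of children's cut sets → 2 cut set(s).
Scavenge line fails [OR]: union of children's cut sets → 6 cut set(s).
Breathing circuit down [OR]: union of children's cut sets → 2 cut set(s).
Pipeline path lost [AND]: one cut set from each child combined → 1 × 2 = 2 cut set(s).
Anesthesia gas delivery interrupted [AND]: one cut set from each child combined → 6 × 2 × 1 = 12 cut set(s).

12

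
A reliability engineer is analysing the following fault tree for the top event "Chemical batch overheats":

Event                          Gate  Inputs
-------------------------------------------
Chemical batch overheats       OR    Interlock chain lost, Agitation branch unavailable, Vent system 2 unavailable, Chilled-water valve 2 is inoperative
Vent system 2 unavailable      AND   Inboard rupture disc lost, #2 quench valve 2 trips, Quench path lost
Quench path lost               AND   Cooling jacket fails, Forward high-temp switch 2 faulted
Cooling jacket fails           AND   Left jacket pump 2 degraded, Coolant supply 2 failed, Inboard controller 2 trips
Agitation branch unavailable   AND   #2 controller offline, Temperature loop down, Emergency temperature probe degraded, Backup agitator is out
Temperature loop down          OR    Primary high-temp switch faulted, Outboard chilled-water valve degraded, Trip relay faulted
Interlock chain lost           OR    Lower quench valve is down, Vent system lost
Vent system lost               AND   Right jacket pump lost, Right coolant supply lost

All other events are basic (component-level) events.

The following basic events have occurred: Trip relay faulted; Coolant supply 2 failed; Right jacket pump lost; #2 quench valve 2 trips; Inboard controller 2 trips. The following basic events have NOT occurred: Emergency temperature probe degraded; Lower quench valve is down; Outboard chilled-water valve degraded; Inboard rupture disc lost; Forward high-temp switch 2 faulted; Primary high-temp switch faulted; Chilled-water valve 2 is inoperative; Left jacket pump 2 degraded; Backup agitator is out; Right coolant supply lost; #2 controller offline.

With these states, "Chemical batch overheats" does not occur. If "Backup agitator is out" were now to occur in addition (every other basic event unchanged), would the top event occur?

No

Counterfactual: set "Backup agitator is out" to occurred.
Vent system lost [AND]: Right jacket pump lost=occurs, Right coolant supply lost=not → not all inputs occur → does not occur.
Interlock chain lost [OR]: Lower quench valve is down=not, Vent system lost=not → no input occurs → does not occur.
Temperature loop down [OR]: Primary high-temp switch faulted=not, Outboard chilled-water valve degraded=not, Trip relay faulted=occurs → at least one input occurs → occurs.
Agitation branch unavailable [AND]: #2 controller offline=not, Temperature loop down=occurs, Emergency temperature probe degraded=not, Backup agitator is out=occurs → not all inputs occur → does not occur.
Cooling jacket fails [AND]: Left jacket pump 2 degraded=not, Coolant supply 2 failed=occurs, Inboard controller 2 trips=occurs → not all inputs occur → does not occur.
Quench path lost [AND]: Cooling jacket fails=not, Forward high-temp switch 2 faulted=not → not all inputs occur → does not occur.
Vent system 2 unavailable [AND]: Inboard rupture disc lost=not, #2 quench valve 2 trips=occurs, Quench path lost=not → not all inputs occur → does not occur.
Chemical batch overheats [OR]: Interlock chain lost=not, Agitation branch unavailable=not, Vent system 2 unavailable=not, Chilled-water valve 2 is inoperative=not → no input occurs → does not occur.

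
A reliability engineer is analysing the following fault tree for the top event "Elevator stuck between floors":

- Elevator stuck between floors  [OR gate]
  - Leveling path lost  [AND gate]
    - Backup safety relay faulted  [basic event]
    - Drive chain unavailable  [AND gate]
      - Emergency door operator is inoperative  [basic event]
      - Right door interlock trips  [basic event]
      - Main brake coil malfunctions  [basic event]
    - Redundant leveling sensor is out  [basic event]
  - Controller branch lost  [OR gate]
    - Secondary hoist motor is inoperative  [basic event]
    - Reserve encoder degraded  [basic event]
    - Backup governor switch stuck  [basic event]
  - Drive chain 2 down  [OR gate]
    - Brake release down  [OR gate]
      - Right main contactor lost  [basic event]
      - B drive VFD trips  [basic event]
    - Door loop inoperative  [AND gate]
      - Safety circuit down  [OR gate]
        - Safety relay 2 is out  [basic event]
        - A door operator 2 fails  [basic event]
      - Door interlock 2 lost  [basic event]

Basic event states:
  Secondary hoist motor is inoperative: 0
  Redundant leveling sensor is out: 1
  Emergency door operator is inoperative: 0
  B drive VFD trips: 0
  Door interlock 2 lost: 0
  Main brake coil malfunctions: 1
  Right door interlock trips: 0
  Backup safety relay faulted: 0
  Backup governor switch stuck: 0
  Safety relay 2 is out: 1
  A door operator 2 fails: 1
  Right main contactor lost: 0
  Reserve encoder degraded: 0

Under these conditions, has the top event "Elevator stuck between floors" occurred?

Drive chain unavailable [AND]: Emergency door operator is inoperative=not, Right door interlock trips=not, Main brake coil malfunctions=occurs → not all inputs occur → does not occur.
Leveling path lost [AND]: Backup safety relay faulted=not, Drive chain unavailable=not, Redundant leveling sensor is out=occurs → not all inputs occur → does not occur.
Controller branch lost [OR]: Secondary hoist motor is inoperative=not, Reserve encoder degraded=not, Backup governor switch stuck=not → no input occurs → does not occur.
Brake release down [OR]: Right main contactor lost=not, B drive VFD trips=not → no input occurs → does not occur.
Safety circuit down [OR]: Safety relay 2 is out=occurs, A door operator 2 fails=occurs → at least one input occurs → occurs.
Door loop inoperative [AND]: Safety circuit down=occurs, Door interlock 2 lost=not → not all inputs occur → does not occur.
Drive chain 2 down [OR]: Brake release down=not, Door loop inoperative=not → no input occurs → does not occur.
Elevator stuck between floors [OR]: Leveling path lost=not, Controller branch lost=not, Drive chain 2 down=not → no input occurs → does not occur.

No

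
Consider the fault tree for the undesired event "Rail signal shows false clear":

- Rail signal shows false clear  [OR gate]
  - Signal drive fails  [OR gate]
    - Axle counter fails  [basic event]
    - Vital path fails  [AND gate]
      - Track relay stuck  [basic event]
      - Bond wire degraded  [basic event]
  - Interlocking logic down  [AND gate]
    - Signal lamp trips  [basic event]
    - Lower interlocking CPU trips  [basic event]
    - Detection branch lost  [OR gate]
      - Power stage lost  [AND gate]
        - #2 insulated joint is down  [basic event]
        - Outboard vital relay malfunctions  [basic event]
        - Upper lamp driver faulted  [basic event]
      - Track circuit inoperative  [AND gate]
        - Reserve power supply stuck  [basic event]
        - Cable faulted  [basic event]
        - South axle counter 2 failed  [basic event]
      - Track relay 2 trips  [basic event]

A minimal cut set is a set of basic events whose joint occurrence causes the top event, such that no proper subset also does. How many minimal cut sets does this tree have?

Vital path fails [AND]: one cut set from each child combined → 1 × 1 = 1 cut set(s).
Signal drive fails [OR]: union of children's cut sets → 2 cut set(s).
Power stage lost [AND]: one cut set from each child combined → 1 × 1 × 1 = 1 cut set(s).
Track circuit inoperative [AND]: one cut set from each child combined → 1 × 1 × 1 = 1 cut set(s).
Detection branch lost [OR]: union of children's cut sets → 3 cut set(s).
Interlocking logic down [AND]: one cut set from each child combined → 1 × 1 × 3 = 3 cut set(s).
Rail signal shows false clear [OR]: union of children's cut sets → 5 cut set(s).
Minimal cut sets: {Axle counter fails}; {Bond wire degraded, Track relay stuck}; {#2 insulated joint is down, Lower interlocking CPU trips, Outboard vital relay malfunctions, Signal lamp trips, Upper lamp driver faulted}; {Cable faulted, Lower interlocking CPU trips, Reserve power supply stuck, Signal lamp trips, South axle counter 2 failed}; {Lower interlocking CPU trips, Signal lamp trips, Track relay 2 trips}.

5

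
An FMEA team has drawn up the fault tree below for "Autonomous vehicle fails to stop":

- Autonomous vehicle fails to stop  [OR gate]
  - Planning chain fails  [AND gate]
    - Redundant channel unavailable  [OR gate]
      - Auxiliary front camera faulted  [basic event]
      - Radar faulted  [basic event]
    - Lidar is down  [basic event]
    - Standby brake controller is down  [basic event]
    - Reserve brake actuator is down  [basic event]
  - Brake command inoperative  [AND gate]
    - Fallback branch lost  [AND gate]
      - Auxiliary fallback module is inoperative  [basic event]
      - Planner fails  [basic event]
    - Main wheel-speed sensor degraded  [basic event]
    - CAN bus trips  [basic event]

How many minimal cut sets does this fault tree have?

3

Redundant channel unavailable [OR]: union of children's cut sets → 2 cut set(s).
Planning chain fails [AND]: one cut set from each child combined → 2 × 1 × 1 × 1 = 2 cut set(s).
Fallback branch lost [AND]: one cut set from each child combined → 1 × 1 = 1 cut set(s).
Brake command inoperative [AND]: one cut set from each child combined → 1 × 1 × 1 = 1 cut set(s).
Autonomous vehicle fails to stop [OR]: union of children's cut sets → 3 cut set(s).
Minimal cut sets: {Auxiliary front camera faulted, Lidar is down, Reserve brake actuator is down, Standby brake controller is down}; {Lidar is down, Radar faulted, Reserve brake actuator is down, Standby brake controller is down}; {Auxiliary fallback module is inoperative, CAN bus trips, Main wheel-speed sensor degraded, Planner fails}.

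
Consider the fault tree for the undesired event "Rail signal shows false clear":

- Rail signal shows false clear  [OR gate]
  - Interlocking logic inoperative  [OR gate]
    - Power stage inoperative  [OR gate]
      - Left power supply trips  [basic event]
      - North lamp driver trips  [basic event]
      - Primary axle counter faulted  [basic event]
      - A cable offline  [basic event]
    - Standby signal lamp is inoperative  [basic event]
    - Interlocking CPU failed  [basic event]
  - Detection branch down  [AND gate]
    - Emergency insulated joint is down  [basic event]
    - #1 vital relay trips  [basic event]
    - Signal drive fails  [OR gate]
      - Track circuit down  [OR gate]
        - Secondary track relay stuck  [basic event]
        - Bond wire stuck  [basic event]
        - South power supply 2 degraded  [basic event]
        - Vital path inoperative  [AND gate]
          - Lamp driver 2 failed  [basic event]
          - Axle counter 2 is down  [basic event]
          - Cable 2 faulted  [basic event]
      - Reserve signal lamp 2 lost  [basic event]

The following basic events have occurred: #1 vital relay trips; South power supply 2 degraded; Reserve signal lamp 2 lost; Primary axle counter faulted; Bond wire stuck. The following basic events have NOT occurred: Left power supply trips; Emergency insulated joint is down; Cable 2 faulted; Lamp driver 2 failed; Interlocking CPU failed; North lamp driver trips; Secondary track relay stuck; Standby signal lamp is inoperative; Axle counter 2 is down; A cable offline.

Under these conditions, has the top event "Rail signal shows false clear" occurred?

Yes

Power stage inoperative [OR]: Left power supply trips=not, North lamp driver trips=not, Primary axle counter faulted=occurs, A cable offline=not → at least one input occurs → occurs.
Interlocking logic inoperative [OR]: Power stage inoperative=occurs, Standby signal lamp is inoperative=not, Interlocking CPU failed=not → at least one input occurs → occurs.
Vital path inoperative [AND]: Lamp driver 2 failed=not, Axle counter 2 is down=not, Cable 2 faulted=not → not all inputs occur → does not occur.
Track circuit down [OR]: Secondary track relay stuck=not, Bond wire stuck=occurs, South power supply 2 degraded=occurs, Vital path inoperative=not → at least one input occurs → occurs.
Signal drive fails [OR]: Track circuit down=occurs, Reserve signal lamp 2 lost=occurs → at least one input occurs → occurs.
Detection branch down [AND]: Emergency insulated joint is down=not, #1 vital relay trips=occurs, Signal drive fails=occurs → not all inputs occur → does not occur.
Rail signal shows false clear [OR]: Interlocking logic inoperative=occurs, Detection branch down=not → at least one input occurs → occurs.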